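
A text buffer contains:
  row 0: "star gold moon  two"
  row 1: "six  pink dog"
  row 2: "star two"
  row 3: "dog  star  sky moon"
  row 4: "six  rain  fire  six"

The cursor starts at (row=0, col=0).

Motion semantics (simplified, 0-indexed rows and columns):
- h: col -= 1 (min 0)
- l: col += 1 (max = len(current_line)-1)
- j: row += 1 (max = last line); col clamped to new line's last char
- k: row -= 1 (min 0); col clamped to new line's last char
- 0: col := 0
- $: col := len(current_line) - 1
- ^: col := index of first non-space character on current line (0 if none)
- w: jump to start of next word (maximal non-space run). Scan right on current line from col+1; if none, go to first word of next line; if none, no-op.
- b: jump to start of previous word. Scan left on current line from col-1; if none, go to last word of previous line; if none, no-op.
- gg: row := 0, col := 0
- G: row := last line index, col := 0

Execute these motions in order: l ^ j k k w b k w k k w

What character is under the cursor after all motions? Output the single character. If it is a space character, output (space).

Answer: m

Derivation:
After 1 (l): row=0 col=1 char='t'
After 2 (^): row=0 col=0 char='s'
After 3 (j): row=1 col=0 char='s'
After 4 (k): row=0 col=0 char='s'
After 5 (k): row=0 col=0 char='s'
After 6 (w): row=0 col=5 char='g'
After 7 (b): row=0 col=0 char='s'
After 8 (k): row=0 col=0 char='s'
After 9 (w): row=0 col=5 char='g'
After 10 (k): row=0 col=5 char='g'
After 11 (k): row=0 col=5 char='g'
After 12 (w): row=0 col=10 char='m'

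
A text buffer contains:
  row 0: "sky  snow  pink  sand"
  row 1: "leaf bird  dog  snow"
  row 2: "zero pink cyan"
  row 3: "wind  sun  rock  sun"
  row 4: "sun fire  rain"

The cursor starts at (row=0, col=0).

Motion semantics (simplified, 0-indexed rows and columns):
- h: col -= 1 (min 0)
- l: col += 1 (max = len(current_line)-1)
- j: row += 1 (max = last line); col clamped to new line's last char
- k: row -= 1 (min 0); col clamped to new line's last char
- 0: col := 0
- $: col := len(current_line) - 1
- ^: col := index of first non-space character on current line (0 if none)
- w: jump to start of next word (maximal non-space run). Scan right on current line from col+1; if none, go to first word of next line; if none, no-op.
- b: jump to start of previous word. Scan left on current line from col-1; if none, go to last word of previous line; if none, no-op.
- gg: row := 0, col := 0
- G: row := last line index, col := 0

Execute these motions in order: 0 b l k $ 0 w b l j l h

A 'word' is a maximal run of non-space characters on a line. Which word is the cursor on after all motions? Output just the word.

After 1 (0): row=0 col=0 char='s'
After 2 (b): row=0 col=0 char='s'
After 3 (l): row=0 col=1 char='k'
After 4 (k): row=0 col=1 char='k'
After 5 ($): row=0 col=20 char='d'
After 6 (0): row=0 col=0 char='s'
After 7 (w): row=0 col=5 char='s'
After 8 (b): row=0 col=0 char='s'
After 9 (l): row=0 col=1 char='k'
After 10 (j): row=1 col=1 char='e'
After 11 (l): row=1 col=2 char='a'
After 12 (h): row=1 col=1 char='e'

Answer: leaf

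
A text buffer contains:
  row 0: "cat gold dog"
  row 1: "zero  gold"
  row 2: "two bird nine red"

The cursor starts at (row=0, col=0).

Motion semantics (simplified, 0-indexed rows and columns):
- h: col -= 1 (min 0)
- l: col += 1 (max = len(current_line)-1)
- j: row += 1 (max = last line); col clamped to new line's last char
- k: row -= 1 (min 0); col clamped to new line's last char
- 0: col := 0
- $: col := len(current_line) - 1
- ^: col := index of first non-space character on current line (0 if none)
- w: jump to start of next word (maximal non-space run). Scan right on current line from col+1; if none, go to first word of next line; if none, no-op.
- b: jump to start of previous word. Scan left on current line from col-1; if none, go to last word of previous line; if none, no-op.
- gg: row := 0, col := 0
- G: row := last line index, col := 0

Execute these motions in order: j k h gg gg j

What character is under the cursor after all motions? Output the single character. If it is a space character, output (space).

Answer: z

Derivation:
After 1 (j): row=1 col=0 char='z'
After 2 (k): row=0 col=0 char='c'
After 3 (h): row=0 col=0 char='c'
After 4 (gg): row=0 col=0 char='c'
After 5 (gg): row=0 col=0 char='c'
After 6 (j): row=1 col=0 char='z'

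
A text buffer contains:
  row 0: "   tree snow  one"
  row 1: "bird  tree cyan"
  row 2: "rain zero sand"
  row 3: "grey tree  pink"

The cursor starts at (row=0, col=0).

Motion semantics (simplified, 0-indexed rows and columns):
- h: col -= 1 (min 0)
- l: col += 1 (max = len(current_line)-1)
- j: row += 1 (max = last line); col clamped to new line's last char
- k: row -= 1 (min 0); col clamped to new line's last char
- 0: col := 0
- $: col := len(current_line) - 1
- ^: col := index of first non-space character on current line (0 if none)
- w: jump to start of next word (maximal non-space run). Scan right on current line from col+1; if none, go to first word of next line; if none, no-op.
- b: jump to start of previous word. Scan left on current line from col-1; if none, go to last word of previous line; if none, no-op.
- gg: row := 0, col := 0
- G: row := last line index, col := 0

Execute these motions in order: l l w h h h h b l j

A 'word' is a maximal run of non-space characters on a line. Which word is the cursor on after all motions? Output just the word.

After 1 (l): row=0 col=1 char='_'
After 2 (l): row=0 col=2 char='_'
After 3 (w): row=0 col=3 char='t'
After 4 (h): row=0 col=2 char='_'
After 5 (h): row=0 col=1 char='_'
After 6 (h): row=0 col=0 char='_'
After 7 (h): row=0 col=0 char='_'
After 8 (b): row=0 col=0 char='_'
After 9 (l): row=0 col=1 char='_'
After 10 (j): row=1 col=1 char='i'

Answer: bird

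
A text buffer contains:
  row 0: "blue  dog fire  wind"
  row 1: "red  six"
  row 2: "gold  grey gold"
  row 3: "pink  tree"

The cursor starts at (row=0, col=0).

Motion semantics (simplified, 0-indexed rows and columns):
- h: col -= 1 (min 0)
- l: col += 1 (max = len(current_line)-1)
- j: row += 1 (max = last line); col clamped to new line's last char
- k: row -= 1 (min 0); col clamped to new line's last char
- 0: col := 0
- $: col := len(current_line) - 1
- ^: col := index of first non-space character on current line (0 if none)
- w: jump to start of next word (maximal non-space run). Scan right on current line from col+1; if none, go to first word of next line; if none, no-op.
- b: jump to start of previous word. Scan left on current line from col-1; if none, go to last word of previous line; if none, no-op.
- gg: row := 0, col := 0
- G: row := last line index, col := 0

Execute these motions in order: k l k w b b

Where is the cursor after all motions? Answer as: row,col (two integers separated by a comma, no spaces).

After 1 (k): row=0 col=0 char='b'
After 2 (l): row=0 col=1 char='l'
After 3 (k): row=0 col=1 char='l'
After 4 (w): row=0 col=6 char='d'
After 5 (b): row=0 col=0 char='b'
After 6 (b): row=0 col=0 char='b'

Answer: 0,0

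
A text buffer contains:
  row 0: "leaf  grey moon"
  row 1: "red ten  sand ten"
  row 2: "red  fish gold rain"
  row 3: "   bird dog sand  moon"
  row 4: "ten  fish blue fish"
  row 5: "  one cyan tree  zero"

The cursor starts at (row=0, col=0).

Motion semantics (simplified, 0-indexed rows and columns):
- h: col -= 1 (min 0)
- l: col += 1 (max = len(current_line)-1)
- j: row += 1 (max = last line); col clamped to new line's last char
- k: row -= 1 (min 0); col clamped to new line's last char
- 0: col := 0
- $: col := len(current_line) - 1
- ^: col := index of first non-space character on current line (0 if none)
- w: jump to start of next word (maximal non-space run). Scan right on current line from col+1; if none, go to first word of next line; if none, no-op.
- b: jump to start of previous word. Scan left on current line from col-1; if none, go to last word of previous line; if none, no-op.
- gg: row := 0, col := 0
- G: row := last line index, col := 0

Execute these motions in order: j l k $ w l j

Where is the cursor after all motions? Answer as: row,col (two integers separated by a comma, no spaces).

After 1 (j): row=1 col=0 char='r'
After 2 (l): row=1 col=1 char='e'
After 3 (k): row=0 col=1 char='e'
After 4 ($): row=0 col=14 char='n'
After 5 (w): row=1 col=0 char='r'
After 6 (l): row=1 col=1 char='e'
After 7 (j): row=2 col=1 char='e'

Answer: 2,1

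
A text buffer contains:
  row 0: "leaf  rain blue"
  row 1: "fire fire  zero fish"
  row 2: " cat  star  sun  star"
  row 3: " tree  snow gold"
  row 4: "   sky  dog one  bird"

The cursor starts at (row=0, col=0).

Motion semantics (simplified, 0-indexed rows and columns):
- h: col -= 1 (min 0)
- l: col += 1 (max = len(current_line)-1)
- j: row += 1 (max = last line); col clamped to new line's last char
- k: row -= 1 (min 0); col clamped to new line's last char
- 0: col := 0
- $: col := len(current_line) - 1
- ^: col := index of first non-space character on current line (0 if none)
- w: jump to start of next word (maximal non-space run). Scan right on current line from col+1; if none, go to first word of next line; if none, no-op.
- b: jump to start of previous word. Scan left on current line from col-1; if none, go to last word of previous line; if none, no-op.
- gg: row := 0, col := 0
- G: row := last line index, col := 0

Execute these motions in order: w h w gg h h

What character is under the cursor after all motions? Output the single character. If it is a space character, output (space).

After 1 (w): row=0 col=6 char='r'
After 2 (h): row=0 col=5 char='_'
After 3 (w): row=0 col=6 char='r'
After 4 (gg): row=0 col=0 char='l'
After 5 (h): row=0 col=0 char='l'
After 6 (h): row=0 col=0 char='l'

Answer: l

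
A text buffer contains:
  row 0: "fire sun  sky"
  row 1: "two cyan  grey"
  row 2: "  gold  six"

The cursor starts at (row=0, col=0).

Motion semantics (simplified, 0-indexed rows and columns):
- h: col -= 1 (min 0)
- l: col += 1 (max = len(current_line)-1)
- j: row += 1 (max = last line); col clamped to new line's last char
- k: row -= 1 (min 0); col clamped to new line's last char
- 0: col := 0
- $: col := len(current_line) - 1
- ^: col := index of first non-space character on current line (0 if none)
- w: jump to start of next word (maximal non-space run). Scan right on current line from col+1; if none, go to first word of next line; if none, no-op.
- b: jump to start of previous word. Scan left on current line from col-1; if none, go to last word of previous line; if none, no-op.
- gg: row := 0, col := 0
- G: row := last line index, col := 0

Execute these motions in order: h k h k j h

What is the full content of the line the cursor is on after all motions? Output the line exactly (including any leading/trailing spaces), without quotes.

After 1 (h): row=0 col=0 char='f'
After 2 (k): row=0 col=0 char='f'
After 3 (h): row=0 col=0 char='f'
After 4 (k): row=0 col=0 char='f'
After 5 (j): row=1 col=0 char='t'
After 6 (h): row=1 col=0 char='t'

Answer: two cyan  grey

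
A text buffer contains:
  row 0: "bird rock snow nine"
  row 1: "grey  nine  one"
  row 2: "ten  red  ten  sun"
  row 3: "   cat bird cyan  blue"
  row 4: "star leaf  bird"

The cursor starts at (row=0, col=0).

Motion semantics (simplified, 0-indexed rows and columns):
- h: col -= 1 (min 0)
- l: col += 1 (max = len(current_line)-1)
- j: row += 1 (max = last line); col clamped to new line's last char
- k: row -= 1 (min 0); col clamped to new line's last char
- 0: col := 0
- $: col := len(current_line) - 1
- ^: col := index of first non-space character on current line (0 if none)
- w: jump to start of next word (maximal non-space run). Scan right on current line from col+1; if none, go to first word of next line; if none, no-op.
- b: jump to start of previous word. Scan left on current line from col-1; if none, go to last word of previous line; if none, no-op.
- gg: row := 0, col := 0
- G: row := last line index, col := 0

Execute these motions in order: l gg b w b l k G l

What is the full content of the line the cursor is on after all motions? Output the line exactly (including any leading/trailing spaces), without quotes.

Answer: star leaf  bird

Derivation:
After 1 (l): row=0 col=1 char='i'
After 2 (gg): row=0 col=0 char='b'
After 3 (b): row=0 col=0 char='b'
After 4 (w): row=0 col=5 char='r'
After 5 (b): row=0 col=0 char='b'
After 6 (l): row=0 col=1 char='i'
After 7 (k): row=0 col=1 char='i'
After 8 (G): row=4 col=0 char='s'
After 9 (l): row=4 col=1 char='t'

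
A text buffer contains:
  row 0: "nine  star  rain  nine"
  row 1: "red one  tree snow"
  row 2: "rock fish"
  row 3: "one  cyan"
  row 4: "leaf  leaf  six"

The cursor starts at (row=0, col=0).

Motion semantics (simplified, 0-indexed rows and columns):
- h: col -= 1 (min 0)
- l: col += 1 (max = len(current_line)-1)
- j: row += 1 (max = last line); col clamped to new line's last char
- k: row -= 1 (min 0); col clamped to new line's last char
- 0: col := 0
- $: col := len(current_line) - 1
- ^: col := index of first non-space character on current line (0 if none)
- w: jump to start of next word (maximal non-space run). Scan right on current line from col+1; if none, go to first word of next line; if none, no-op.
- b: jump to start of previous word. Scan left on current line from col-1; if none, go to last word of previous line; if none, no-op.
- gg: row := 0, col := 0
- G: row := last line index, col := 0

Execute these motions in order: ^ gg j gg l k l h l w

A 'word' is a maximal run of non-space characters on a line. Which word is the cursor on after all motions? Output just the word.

After 1 (^): row=0 col=0 char='n'
After 2 (gg): row=0 col=0 char='n'
After 3 (j): row=1 col=0 char='r'
After 4 (gg): row=0 col=0 char='n'
After 5 (l): row=0 col=1 char='i'
After 6 (k): row=0 col=1 char='i'
After 7 (l): row=0 col=2 char='n'
After 8 (h): row=0 col=1 char='i'
After 9 (l): row=0 col=2 char='n'
After 10 (w): row=0 col=6 char='s'

Answer: star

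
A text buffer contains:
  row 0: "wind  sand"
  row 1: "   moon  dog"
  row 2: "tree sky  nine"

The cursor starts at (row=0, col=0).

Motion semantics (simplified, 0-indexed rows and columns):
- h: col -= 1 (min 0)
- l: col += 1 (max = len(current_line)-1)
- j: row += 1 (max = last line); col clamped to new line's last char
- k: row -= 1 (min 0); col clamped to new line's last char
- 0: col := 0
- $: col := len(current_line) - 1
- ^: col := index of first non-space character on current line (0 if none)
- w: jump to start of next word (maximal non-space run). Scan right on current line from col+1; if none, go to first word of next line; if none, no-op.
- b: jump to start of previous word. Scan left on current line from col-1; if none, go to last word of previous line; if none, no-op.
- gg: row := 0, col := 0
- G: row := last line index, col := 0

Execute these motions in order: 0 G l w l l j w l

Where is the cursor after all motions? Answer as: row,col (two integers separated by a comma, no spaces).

After 1 (0): row=0 col=0 char='w'
After 2 (G): row=2 col=0 char='t'
After 3 (l): row=2 col=1 char='r'
After 4 (w): row=2 col=5 char='s'
After 5 (l): row=2 col=6 char='k'
After 6 (l): row=2 col=7 char='y'
After 7 (j): row=2 col=7 char='y'
After 8 (w): row=2 col=10 char='n'
After 9 (l): row=2 col=11 char='i'

Answer: 2,11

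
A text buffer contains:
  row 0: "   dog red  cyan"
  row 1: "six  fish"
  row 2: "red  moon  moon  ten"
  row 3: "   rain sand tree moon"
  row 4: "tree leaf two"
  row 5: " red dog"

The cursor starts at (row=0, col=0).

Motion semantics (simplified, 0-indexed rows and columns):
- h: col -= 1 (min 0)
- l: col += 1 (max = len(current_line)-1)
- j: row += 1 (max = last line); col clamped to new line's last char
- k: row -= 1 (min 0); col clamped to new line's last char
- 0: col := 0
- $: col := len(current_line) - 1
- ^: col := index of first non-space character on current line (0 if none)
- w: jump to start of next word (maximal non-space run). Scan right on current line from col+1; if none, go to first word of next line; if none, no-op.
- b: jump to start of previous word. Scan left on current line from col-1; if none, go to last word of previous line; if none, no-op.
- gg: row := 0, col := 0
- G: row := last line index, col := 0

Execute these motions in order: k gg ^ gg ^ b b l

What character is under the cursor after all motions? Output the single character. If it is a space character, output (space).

After 1 (k): row=0 col=0 char='_'
After 2 (gg): row=0 col=0 char='_'
After 3 (^): row=0 col=3 char='d'
After 4 (gg): row=0 col=0 char='_'
After 5 (^): row=0 col=3 char='d'
After 6 (b): row=0 col=3 char='d'
After 7 (b): row=0 col=3 char='d'
After 8 (l): row=0 col=4 char='o'

Answer: o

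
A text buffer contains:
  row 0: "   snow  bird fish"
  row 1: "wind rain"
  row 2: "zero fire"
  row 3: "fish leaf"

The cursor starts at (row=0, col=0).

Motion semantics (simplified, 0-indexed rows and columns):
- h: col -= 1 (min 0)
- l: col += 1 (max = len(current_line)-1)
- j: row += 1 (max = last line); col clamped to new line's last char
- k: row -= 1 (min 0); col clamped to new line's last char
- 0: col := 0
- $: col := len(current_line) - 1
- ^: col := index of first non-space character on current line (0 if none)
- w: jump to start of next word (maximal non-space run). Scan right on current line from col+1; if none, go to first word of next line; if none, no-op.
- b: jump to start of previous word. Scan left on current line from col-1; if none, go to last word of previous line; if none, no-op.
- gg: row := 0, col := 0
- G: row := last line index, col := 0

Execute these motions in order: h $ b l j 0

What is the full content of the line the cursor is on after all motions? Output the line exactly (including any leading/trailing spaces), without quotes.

After 1 (h): row=0 col=0 char='_'
After 2 ($): row=0 col=17 char='h'
After 3 (b): row=0 col=14 char='f'
After 4 (l): row=0 col=15 char='i'
After 5 (j): row=1 col=8 char='n'
After 6 (0): row=1 col=0 char='w'

Answer: wind rain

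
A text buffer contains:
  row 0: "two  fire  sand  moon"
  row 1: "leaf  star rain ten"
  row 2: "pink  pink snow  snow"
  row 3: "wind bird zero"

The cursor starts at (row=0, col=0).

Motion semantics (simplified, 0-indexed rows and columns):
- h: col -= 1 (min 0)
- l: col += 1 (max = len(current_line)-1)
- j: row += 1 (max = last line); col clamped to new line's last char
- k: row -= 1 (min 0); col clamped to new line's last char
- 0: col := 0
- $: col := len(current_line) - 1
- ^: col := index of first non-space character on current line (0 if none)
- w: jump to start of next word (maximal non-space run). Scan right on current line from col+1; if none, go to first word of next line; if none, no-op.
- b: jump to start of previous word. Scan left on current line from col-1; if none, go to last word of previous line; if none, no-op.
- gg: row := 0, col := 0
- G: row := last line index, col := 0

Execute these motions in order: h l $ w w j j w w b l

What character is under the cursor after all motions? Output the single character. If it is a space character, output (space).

After 1 (h): row=0 col=0 char='t'
After 2 (l): row=0 col=1 char='w'
After 3 ($): row=0 col=20 char='n'
After 4 (w): row=1 col=0 char='l'
After 5 (w): row=1 col=6 char='s'
After 6 (j): row=2 col=6 char='p'
After 7 (j): row=3 col=6 char='i'
After 8 (w): row=3 col=10 char='z'
After 9 (w): row=3 col=10 char='z'
After 10 (b): row=3 col=5 char='b'
After 11 (l): row=3 col=6 char='i'

Answer: i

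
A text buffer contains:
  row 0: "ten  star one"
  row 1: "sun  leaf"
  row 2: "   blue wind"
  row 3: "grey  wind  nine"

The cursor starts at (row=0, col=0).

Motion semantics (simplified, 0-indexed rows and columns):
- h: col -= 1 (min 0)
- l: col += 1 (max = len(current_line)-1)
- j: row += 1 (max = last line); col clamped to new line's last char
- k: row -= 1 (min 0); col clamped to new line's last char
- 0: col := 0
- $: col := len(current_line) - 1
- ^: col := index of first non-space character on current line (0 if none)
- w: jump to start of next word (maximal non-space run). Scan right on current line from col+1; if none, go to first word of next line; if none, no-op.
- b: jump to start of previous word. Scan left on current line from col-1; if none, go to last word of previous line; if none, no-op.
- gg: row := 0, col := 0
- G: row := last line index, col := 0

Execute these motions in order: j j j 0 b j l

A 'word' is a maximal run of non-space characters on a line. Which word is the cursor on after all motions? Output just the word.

After 1 (j): row=1 col=0 char='s'
After 2 (j): row=2 col=0 char='_'
After 3 (j): row=3 col=0 char='g'
After 4 (0): row=3 col=0 char='g'
After 5 (b): row=2 col=8 char='w'
After 6 (j): row=3 col=8 char='n'
After 7 (l): row=3 col=9 char='d'

Answer: wind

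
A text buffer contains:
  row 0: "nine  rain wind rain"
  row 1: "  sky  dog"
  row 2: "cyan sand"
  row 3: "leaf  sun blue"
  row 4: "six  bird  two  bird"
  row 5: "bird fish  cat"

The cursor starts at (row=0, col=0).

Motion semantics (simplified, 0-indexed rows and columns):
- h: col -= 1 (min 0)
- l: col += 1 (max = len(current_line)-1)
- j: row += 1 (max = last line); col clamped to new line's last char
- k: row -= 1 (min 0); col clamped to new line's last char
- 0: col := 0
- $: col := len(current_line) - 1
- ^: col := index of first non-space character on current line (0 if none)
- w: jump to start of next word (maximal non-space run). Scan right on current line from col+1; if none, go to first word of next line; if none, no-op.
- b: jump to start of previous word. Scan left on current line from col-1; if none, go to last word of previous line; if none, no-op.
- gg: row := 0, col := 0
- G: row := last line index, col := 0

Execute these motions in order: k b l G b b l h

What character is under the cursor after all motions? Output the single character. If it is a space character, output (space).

Answer: t

Derivation:
After 1 (k): row=0 col=0 char='n'
After 2 (b): row=0 col=0 char='n'
After 3 (l): row=0 col=1 char='i'
After 4 (G): row=5 col=0 char='b'
After 5 (b): row=4 col=16 char='b'
After 6 (b): row=4 col=11 char='t'
After 7 (l): row=4 col=12 char='w'
After 8 (h): row=4 col=11 char='t'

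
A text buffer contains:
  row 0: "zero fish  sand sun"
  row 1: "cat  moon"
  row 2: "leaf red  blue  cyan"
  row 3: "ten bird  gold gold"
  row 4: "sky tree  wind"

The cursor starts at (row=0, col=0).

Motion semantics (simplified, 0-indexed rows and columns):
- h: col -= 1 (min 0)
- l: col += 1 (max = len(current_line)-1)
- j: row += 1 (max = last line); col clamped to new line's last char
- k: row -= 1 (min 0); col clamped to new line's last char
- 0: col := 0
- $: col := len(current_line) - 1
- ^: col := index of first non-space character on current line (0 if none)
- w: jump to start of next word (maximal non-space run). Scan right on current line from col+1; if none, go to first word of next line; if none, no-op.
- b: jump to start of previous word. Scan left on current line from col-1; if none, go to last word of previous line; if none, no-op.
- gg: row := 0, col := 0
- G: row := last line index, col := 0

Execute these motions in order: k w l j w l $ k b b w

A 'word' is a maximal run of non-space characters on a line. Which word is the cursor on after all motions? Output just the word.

Answer: moon

Derivation:
After 1 (k): row=0 col=0 char='z'
After 2 (w): row=0 col=5 char='f'
After 3 (l): row=0 col=6 char='i'
After 4 (j): row=1 col=6 char='o'
After 5 (w): row=2 col=0 char='l'
After 6 (l): row=2 col=1 char='e'
After 7 ($): row=2 col=19 char='n'
After 8 (k): row=1 col=8 char='n'
After 9 (b): row=1 col=5 char='m'
After 10 (b): row=1 col=0 char='c'
After 11 (w): row=1 col=5 char='m'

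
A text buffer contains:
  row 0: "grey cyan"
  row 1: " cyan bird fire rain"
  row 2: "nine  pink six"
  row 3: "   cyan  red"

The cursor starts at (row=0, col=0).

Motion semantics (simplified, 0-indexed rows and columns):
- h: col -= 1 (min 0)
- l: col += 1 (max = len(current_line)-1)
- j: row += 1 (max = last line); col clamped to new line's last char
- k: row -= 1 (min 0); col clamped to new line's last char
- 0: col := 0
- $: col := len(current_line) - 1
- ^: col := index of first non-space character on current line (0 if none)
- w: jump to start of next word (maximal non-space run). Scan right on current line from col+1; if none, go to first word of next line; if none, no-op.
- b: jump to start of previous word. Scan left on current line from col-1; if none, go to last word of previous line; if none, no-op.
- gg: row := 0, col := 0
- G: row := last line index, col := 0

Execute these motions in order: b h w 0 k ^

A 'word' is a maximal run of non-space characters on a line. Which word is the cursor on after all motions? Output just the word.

Answer: grey

Derivation:
After 1 (b): row=0 col=0 char='g'
After 2 (h): row=0 col=0 char='g'
After 3 (w): row=0 col=5 char='c'
After 4 (0): row=0 col=0 char='g'
After 5 (k): row=0 col=0 char='g'
After 6 (^): row=0 col=0 char='g'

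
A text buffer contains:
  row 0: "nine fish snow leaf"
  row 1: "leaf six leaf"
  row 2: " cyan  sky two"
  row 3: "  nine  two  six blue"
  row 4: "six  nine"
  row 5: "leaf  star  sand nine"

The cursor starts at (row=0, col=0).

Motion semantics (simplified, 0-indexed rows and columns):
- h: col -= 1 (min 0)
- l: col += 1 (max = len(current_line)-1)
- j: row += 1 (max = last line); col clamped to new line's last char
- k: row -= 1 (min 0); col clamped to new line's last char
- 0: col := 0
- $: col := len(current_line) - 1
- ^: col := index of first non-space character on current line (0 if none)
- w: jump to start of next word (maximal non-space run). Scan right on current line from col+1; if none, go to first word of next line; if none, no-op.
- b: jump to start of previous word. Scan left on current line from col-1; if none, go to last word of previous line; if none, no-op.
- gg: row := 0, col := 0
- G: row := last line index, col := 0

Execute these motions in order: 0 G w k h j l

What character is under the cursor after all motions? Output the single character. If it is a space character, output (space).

Answer: s

Derivation:
After 1 (0): row=0 col=0 char='n'
After 2 (G): row=5 col=0 char='l'
After 3 (w): row=5 col=6 char='s'
After 4 (k): row=4 col=6 char='i'
After 5 (h): row=4 col=5 char='n'
After 6 (j): row=5 col=5 char='_'
After 7 (l): row=5 col=6 char='s'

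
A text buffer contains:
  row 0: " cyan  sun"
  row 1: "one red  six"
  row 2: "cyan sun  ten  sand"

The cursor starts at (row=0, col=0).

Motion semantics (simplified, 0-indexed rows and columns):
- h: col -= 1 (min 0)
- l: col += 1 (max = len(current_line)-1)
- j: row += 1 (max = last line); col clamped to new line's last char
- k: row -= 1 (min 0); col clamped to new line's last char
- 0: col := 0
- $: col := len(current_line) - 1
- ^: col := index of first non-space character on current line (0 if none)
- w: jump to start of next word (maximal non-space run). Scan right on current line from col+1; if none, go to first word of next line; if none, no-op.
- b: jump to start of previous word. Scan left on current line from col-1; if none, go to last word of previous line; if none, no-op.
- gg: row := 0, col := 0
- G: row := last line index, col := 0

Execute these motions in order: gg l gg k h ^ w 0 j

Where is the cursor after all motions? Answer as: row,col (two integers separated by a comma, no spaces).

After 1 (gg): row=0 col=0 char='_'
After 2 (l): row=0 col=1 char='c'
After 3 (gg): row=0 col=0 char='_'
After 4 (k): row=0 col=0 char='_'
After 5 (h): row=0 col=0 char='_'
After 6 (^): row=0 col=1 char='c'
After 7 (w): row=0 col=7 char='s'
After 8 (0): row=0 col=0 char='_'
After 9 (j): row=1 col=0 char='o'

Answer: 1,0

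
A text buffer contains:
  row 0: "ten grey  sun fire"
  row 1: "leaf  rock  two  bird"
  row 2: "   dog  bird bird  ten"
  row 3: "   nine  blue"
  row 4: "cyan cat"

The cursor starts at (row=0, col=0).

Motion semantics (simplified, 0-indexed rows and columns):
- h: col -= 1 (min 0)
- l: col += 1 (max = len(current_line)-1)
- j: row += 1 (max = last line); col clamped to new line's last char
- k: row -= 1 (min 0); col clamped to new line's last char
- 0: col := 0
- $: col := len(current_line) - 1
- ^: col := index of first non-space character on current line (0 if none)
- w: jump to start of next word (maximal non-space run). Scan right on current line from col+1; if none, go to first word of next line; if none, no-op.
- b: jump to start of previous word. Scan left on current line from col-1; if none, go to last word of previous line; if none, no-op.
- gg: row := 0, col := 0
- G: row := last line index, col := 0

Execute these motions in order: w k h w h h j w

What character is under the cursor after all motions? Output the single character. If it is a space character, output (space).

After 1 (w): row=0 col=4 char='g'
After 2 (k): row=0 col=4 char='g'
After 3 (h): row=0 col=3 char='_'
After 4 (w): row=0 col=4 char='g'
After 5 (h): row=0 col=3 char='_'
After 6 (h): row=0 col=2 char='n'
After 7 (j): row=1 col=2 char='a'
After 8 (w): row=1 col=6 char='r'

Answer: r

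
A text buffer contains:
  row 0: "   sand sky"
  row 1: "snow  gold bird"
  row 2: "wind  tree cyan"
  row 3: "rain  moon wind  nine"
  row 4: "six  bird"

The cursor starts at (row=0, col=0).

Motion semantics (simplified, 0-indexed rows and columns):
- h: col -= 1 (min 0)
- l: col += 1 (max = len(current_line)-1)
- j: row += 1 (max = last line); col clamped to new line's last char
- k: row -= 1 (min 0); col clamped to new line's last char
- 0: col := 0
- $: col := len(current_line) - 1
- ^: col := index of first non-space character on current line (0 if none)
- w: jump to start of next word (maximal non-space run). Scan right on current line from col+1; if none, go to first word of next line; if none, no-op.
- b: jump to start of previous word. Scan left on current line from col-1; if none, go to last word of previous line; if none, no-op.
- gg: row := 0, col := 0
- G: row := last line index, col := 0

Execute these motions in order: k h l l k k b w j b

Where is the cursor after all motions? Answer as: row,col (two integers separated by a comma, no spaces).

After 1 (k): row=0 col=0 char='_'
After 2 (h): row=0 col=0 char='_'
After 3 (l): row=0 col=1 char='_'
After 4 (l): row=0 col=2 char='_'
After 5 (k): row=0 col=2 char='_'
After 6 (k): row=0 col=2 char='_'
After 7 (b): row=0 col=2 char='_'
After 8 (w): row=0 col=3 char='s'
After 9 (j): row=1 col=3 char='w'
After 10 (b): row=1 col=0 char='s'

Answer: 1,0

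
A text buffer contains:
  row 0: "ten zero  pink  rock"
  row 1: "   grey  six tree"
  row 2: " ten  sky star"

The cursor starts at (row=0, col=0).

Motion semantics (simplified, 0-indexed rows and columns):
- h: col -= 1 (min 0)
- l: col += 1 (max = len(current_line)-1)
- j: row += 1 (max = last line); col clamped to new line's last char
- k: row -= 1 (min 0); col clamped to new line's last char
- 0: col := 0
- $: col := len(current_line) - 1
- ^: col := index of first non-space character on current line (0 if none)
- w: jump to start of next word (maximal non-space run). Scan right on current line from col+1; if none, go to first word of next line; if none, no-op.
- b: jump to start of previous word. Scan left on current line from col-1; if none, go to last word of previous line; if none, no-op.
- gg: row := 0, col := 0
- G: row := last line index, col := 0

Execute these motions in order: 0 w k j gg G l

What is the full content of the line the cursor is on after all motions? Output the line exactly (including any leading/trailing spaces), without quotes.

Answer:  ten  sky star

Derivation:
After 1 (0): row=0 col=0 char='t'
After 2 (w): row=0 col=4 char='z'
After 3 (k): row=0 col=4 char='z'
After 4 (j): row=1 col=4 char='r'
After 5 (gg): row=0 col=0 char='t'
After 6 (G): row=2 col=0 char='_'
After 7 (l): row=2 col=1 char='t'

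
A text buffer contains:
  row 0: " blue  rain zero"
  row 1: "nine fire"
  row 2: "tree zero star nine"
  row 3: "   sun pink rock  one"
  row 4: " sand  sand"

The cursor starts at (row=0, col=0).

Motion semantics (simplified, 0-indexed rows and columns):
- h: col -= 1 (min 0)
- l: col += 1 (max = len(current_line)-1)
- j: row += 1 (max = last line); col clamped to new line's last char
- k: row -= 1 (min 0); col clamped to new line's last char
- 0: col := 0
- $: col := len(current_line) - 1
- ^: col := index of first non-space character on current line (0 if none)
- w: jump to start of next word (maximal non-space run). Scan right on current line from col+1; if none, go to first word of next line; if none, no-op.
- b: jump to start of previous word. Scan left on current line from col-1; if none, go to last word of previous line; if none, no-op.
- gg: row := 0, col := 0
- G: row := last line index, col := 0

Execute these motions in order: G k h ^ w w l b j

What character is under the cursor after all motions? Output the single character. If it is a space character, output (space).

Answer: d

Derivation:
After 1 (G): row=4 col=0 char='_'
After 2 (k): row=3 col=0 char='_'
After 3 (h): row=3 col=0 char='_'
After 4 (^): row=3 col=3 char='s'
After 5 (w): row=3 col=7 char='p'
After 6 (w): row=3 col=12 char='r'
After 7 (l): row=3 col=13 char='o'
After 8 (b): row=3 col=12 char='r'
After 9 (j): row=4 col=10 char='d'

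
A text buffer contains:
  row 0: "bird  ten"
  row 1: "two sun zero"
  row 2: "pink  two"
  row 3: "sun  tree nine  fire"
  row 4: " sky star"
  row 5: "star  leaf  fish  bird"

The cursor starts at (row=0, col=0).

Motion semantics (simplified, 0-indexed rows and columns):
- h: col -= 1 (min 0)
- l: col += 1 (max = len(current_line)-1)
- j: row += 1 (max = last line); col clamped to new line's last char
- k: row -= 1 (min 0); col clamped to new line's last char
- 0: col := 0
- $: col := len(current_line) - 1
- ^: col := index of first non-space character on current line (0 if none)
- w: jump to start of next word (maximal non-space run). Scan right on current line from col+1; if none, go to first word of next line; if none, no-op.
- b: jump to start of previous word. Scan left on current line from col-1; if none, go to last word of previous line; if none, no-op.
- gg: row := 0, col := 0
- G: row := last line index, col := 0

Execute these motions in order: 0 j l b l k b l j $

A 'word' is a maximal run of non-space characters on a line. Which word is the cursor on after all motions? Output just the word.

After 1 (0): row=0 col=0 char='b'
After 2 (j): row=1 col=0 char='t'
After 3 (l): row=1 col=1 char='w'
After 4 (b): row=1 col=0 char='t'
After 5 (l): row=1 col=1 char='w'
After 6 (k): row=0 col=1 char='i'
After 7 (b): row=0 col=0 char='b'
After 8 (l): row=0 col=1 char='i'
After 9 (j): row=1 col=1 char='w'
After 10 ($): row=1 col=11 char='o'

Answer: zero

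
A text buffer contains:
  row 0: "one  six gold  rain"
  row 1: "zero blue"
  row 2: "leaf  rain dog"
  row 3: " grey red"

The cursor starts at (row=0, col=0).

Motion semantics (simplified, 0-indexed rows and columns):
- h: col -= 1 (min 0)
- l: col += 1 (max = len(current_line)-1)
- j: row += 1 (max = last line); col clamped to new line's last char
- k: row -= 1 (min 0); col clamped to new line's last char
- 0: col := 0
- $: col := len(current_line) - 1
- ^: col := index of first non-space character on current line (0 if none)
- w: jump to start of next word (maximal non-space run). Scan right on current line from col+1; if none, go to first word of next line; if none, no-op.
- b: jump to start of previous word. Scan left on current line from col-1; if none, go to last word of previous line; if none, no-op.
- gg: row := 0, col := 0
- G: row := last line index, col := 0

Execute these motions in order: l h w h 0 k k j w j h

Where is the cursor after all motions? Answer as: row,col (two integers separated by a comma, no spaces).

Answer: 2,4

Derivation:
After 1 (l): row=0 col=1 char='n'
After 2 (h): row=0 col=0 char='o'
After 3 (w): row=0 col=5 char='s'
After 4 (h): row=0 col=4 char='_'
After 5 (0): row=0 col=0 char='o'
After 6 (k): row=0 col=0 char='o'
After 7 (k): row=0 col=0 char='o'
After 8 (j): row=1 col=0 char='z'
After 9 (w): row=1 col=5 char='b'
After 10 (j): row=2 col=5 char='_'
After 11 (h): row=2 col=4 char='_'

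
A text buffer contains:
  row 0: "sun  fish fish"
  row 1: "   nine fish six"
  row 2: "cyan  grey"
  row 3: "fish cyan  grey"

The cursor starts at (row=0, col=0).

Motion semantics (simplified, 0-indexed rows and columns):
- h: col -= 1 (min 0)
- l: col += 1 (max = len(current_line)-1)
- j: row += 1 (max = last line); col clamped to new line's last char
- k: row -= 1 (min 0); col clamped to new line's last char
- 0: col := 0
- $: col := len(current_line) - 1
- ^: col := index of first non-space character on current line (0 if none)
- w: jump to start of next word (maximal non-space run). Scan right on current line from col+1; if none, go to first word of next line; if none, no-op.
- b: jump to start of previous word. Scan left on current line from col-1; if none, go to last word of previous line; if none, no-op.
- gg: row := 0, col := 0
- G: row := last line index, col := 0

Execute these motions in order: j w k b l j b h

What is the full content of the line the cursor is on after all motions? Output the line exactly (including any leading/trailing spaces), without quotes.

After 1 (j): row=1 col=0 char='_'
After 2 (w): row=1 col=3 char='n'
After 3 (k): row=0 col=3 char='_'
After 4 (b): row=0 col=0 char='s'
After 5 (l): row=0 col=1 char='u'
After 6 (j): row=1 col=1 char='_'
After 7 (b): row=0 col=10 char='f'
After 8 (h): row=0 col=9 char='_'

Answer: sun  fish fish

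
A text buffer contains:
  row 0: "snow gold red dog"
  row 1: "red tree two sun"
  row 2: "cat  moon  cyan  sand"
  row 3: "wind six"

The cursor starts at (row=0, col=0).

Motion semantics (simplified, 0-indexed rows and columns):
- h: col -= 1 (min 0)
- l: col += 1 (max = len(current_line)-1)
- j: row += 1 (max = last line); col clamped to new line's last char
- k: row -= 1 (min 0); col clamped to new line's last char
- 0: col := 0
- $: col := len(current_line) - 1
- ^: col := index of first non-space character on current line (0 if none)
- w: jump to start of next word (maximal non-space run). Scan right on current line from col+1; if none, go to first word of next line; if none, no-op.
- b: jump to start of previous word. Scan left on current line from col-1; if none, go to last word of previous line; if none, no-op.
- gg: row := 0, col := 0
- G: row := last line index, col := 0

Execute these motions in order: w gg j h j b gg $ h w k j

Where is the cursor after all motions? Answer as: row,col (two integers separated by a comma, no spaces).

Answer: 1,0

Derivation:
After 1 (w): row=0 col=5 char='g'
After 2 (gg): row=0 col=0 char='s'
After 3 (j): row=1 col=0 char='r'
After 4 (h): row=1 col=0 char='r'
After 5 (j): row=2 col=0 char='c'
After 6 (b): row=1 col=13 char='s'
After 7 (gg): row=0 col=0 char='s'
After 8 ($): row=0 col=16 char='g'
After 9 (h): row=0 col=15 char='o'
After 10 (w): row=1 col=0 char='r'
After 11 (k): row=0 col=0 char='s'
After 12 (j): row=1 col=0 char='r'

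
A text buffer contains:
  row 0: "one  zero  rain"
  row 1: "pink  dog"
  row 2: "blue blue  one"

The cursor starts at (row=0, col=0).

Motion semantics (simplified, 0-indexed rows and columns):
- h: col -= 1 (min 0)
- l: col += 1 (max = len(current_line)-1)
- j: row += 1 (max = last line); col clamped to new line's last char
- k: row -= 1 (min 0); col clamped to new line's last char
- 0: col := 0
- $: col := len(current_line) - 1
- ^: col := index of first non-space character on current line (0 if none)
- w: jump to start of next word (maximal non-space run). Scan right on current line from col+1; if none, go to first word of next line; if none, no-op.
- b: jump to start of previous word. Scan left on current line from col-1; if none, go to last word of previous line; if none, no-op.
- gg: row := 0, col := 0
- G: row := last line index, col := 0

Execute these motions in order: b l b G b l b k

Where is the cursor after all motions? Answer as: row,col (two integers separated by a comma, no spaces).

After 1 (b): row=0 col=0 char='o'
After 2 (l): row=0 col=1 char='n'
After 3 (b): row=0 col=0 char='o'
After 4 (G): row=2 col=0 char='b'
After 5 (b): row=1 col=6 char='d'
After 6 (l): row=1 col=7 char='o'
After 7 (b): row=1 col=6 char='d'
After 8 (k): row=0 col=6 char='e'

Answer: 0,6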